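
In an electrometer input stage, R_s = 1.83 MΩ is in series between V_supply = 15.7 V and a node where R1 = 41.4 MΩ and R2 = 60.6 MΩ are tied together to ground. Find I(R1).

I ≈ 0.353 µA

Combine the parallel branches: R_p = (1/41.4 + 1/60.6)⁻¹ = 24.60 MΩ.
Node voltage V_A = V_supply · R_p/(R_s + R_p) = 15.7 × 0.9308 = 14.61 V.
I(R1) = V_A / R1 = 14.61/41.4 = 0.3530 µA.
(Check via current divider: I_total = 0.5941 µA; share G_k/ΣG = 0.5941 → same result.)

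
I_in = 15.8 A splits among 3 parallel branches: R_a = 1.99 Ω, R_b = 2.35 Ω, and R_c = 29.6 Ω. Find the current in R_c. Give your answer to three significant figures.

I ≈ 0.555 A

Conductances: ΣG = 1/1.99 + 1/2.35 + 1/29.6 = 0.9618 (1/Ω).
R_c takes the fraction G_k/ΣG = 0.03378/0.9618 = 0.03512, so I = 15.8 × 0.03512 = 0.5550 A.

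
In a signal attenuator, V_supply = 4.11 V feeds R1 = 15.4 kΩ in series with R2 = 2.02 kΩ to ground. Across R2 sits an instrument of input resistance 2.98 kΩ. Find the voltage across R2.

V_out ≈ 0.298 V

The load sits in parallel with R2, giving an effective lower resistance R2' = R2·R_L/(R2+R_L) = 1.204 kΩ.
Voltage divider with the loaded lower leg: V_out = 4.11 × 1.204/(15.4 + 1.204) = 4.11 × 0.07251 = 0.2980 V.
(Unloaded it would be 0.477 V; the load pulls it down.)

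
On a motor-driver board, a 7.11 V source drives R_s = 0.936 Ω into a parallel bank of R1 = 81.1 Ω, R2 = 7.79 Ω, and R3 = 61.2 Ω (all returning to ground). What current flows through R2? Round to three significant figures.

Equivalent of the parallel group: R_p = 6.368 Ω.
Node voltage V_A = V_supply · R_p/(R_s + R_p) = 7.11 × 0.8718 = 6.199 V.
I(R2) = V_A / R2 = 6.199/7.79 = 0.7957 A.
(Check via current divider: I_total = 0.9735 A; share G_k/ΣG = 0.8174 → same result.)

I ≈ 0.796 A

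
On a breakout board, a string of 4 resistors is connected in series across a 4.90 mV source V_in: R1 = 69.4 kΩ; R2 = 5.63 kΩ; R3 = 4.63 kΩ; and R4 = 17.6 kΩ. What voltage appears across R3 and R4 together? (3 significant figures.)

Series total: ΣR = 69.4 + 5.63 + 4.63 + 17.6 = 97.26 kΩ.
R_{R3..R4} = 4.63 + 17.6 = 22.23 kΩ.
Voltage divider: V = V_in · (22.23 / 97.26) = 4.90 × 0.2286 = 1.120 mV.

V ≈ 1.12 mV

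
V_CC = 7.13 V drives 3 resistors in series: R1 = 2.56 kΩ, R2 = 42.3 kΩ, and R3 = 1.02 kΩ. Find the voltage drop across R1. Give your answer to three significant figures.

Series total: ΣR = 2.56 + 42.3 + 1.02 = 45.88 kΩ.
By the voltage-divider rule, V = 7.13 × 2.560/45.88 = 0.3978 V.

V ≈ 0.398 V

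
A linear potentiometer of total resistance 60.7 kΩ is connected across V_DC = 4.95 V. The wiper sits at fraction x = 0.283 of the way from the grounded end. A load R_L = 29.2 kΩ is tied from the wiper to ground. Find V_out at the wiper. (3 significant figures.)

V_out ≈ 0.985 V

Lower segment x·R_p = 17.18 kΩ; upper segment (1−x)·R_p = 43.52 kΩ.
Lower segment in parallel with the load: 17.18 ‖ 29.2 = 10.82 kΩ.
Loaded-divider output: V_out = 4.95 × 0.1990 = 0.9853 V.
(Unloaded: V_out = x·V_DC = 1.40 V.)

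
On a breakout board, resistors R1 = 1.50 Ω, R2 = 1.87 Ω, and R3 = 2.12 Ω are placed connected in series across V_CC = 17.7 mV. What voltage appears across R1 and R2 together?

V ≈ 10.9 mV

Series total: ΣR = 1.50 + 1.87 + 2.12 = 5.490 Ω.
R_{R1..R2} = 1.50 + 1.87 = 3.370 Ω.
Voltage divider: V = V_CC · (3.370 / 5.490) = 17.7 × 0.6138 = 10.87 mV.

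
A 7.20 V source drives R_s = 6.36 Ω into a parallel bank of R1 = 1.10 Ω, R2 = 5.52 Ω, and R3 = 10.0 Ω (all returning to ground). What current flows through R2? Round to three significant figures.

Parallel bank: R_p = 1/(1/1.10 + 1/5.52 + 1/10.0) = 0.8402 Ω.
V_A by voltage divider: V_A = 7.20 × 0.8402/(6.36 + 0.8402) = 0.8401 V.
I(R2) = V_A / R2 = 0.8401/5.52 = 0.1522 A.

I ≈ 0.152 A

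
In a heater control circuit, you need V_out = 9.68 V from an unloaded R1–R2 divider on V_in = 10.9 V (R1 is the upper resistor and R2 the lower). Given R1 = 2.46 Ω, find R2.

V_out/V_in = R2/(R1+R2) = 0.8881.
So R2 = R1 · V_out/(V_in − V_out) = 2.46 × 9.68/(10.9 − 9.68) = 2.46 × 7.934 = 19.52 Ω.

R2 ≈ 19.5 Ω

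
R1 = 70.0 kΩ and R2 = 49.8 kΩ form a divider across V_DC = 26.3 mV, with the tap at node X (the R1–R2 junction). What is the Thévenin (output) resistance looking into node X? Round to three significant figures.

With V_DC suppressed (replaced by a short), R_th = R1 ‖ R2 = (70.00 × 49.8)/(70.00 + 49.8) = 29.10 kΩ.

R_th ≈ 29.1 kΩ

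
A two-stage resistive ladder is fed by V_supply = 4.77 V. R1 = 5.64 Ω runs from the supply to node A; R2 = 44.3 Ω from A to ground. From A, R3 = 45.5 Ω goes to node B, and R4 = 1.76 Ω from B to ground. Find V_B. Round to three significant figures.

V_B ≈ 0.142 V

Looking into the second stage from A: R3 + R4 = 47.26 Ω appears in parallel with R2.
R2 ‖ (R3+R4) = 22.87 Ω.
So V_A = 4.77 × 0.8021 = 3.826 V.
Stage 2 is unloaded, so V_B = V_A · R4/(R3+R4) = 3.826 × 1.76/47.26 = 0.1425 V.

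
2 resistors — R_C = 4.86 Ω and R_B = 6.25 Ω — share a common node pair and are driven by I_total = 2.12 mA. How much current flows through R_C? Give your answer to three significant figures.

I ≈ 1.19 mA

Two-branch current divider: I_k = I_total · R_other/(R_1 + R_2).
I(R_C) = 2.12 × 6.25/(4.86 + 6.25) = 2.12 × 0.5626 = 1.193 mA.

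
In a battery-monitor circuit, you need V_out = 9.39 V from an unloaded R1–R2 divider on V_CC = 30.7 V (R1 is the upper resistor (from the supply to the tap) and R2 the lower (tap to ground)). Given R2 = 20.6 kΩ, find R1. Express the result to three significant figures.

Required fraction k = V_out/V_CC = 0.3059.
R1 = R2·(1/k − 1) = 20.6 × 2.269 = 46.75 kΩ.

R1 ≈ 46.8 kΩ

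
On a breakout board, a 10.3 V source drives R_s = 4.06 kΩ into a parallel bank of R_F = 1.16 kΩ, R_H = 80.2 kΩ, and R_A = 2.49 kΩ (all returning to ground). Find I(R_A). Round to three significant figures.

Parallel bank: R_p = 1/(1/1.16 + 1/80.2 + 1/2.49) = 0.7836 kΩ.
V_A by voltage divider: V_A = 10.3 × 0.7836/(4.06 + 0.7836) = 1.666 V.
I(R_A) = V_A / R_A = 1.666/2.49 = 0.6692 mA.
(Check via current divider: I_total = 2.127 mA; share G_k/ΣG = 0.3147 → same result.)

I ≈ 0.669 mA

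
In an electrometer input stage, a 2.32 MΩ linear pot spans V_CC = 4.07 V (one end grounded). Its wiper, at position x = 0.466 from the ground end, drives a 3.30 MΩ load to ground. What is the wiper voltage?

Split the track: R_lower = x·R_p = 1.081 MΩ, R_upper = (1−x)·R_p = 1.239 MΩ.
Lower segment in parallel with the load: 1.081 ‖ 3.30 = 0.8143 MΩ.
Loaded-divider output: V_out = 4.07 × 0.3966 = 1.614 V.

V_out ≈ 1.61 V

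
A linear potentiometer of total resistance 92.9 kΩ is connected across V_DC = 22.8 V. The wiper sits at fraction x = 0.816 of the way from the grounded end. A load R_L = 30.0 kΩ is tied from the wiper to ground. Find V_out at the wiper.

The pot divides into 17.09 kΩ above the wiper and 75.81 kΩ below.
Lower segment in parallel with the load: 75.81 ‖ 30.0 = 21.49 kΩ.
V_out = 22.8 × 21.49/(17.09 + 21.49) = 12.70 V.

V_out ≈ 12.7 V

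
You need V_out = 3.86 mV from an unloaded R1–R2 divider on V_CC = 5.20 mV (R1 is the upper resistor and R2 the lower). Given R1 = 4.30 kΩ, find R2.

R2 ≈ 12.4 kΩ

The divider ratio is R2/(R1+R2) = 3.86/5.20 = 0.7423.
R2 = R1 · 0.7423/(1 − 0.7423) = 12.39 kΩ.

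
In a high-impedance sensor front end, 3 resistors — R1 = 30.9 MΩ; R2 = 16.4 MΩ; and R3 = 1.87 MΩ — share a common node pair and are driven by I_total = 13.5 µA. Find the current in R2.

ΣG = 1/30.9 + 1/16.4 + 1/1.87 = 0.6281.
Current divider: I(R2) = I_total · G_k/ΣG = 13.5 × (0.06098/0.6281) = 13.5 × 0.09708 = 1.311 µA.

I ≈ 1.31 µA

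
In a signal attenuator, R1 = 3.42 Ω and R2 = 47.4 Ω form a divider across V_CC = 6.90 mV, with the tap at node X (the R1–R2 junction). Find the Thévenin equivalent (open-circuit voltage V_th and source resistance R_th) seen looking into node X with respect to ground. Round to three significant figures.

V_th ≈ 6.44 mV, R_th ≈ 3.19 Ω

Open-circuit (no load on X): V_th = V_CC · R2/(R1 + R2) = 6.90 × 47.4/(3.420 + 47.4) = 6.436 mV.
Looking into X with the source shorted: R_th = R1·R2/(R1+R2) = 3.420 × 47.4/50.82 = 3.190 Ω.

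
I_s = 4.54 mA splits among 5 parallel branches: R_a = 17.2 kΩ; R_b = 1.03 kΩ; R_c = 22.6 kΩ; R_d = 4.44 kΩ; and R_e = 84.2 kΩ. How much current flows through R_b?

Conductances: ΣG = 1/17.2 + 1/1.03 + 1/22.6 + 1/4.44 + 1/84.2 = 1.310 (1/kΩ).
R_b takes the fraction G_k/ΣG = 0.9709/1.310 = 0.7409, so I = 4.54 × 0.7409 = 3.364 mA.

I ≈ 3.36 mA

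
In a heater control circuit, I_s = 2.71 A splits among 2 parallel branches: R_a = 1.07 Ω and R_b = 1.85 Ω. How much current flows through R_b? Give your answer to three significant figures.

With just two branches, the current splits inversely with resistance.
So I = 2.71 × 1.07/2.920 = 0.9930 A.

I ≈ 0.993 A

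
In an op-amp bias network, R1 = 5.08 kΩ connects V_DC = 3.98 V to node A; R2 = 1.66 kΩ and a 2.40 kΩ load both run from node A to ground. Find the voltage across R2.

The load sits in parallel with R2, giving an effective lower resistance R2' = R2·R_L/(R2+R_L) = 0.9813 kΩ.
Voltage divider with the loaded lower leg: V_out = 3.98 × 0.9813/(5.08 + 0.9813) = 3.98 × 0.1619 = 0.6443 V.

V_out ≈ 0.644 V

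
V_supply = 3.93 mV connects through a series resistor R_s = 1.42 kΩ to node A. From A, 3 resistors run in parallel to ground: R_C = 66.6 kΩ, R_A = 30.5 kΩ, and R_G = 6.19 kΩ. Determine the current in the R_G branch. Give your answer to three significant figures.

Parallel bank: R_p = 1/(1/66.6 + 1/30.5 + 1/6.19) = 4.777 kΩ.
V_A = 3.93 × 4.777/6.197 = 3.029 mV.
I(R_G) = V_A / R_G = 3.029/6.19 = 0.4894 µA.
(Equivalently: I_total = 0.6342 µA, then current-divider fraction G_k/ΣG = 0.7717.)

I ≈ 0.489 µA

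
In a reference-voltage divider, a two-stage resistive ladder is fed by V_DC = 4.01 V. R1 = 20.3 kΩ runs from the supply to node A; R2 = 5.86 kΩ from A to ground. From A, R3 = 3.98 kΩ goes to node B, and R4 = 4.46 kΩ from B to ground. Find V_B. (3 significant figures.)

V_B ≈ 0.308 V

The second stage (R3 + R4 = 8.440 kΩ) loads node A in parallel with R2.
R2 ‖ (R3+R4) = 3.459 kΩ.
First divider: V_A = V_DC · 3.459/(20.3 + 3.459) = 0.5838 V.
Then the unloaded second divider: V_B = V_A × R4/(R3+R4) = 0.5838 × 0.5284 = 0.3085 V.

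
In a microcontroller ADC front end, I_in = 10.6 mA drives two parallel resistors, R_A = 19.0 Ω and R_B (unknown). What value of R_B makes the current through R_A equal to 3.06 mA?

In a two-way split, I_A/I_in = R_B/(R_A + R_B).
3.06/10.6 = R_B/(R_A + R_B) → R_B = R_A · (0.2887)/(1 − 0.2887) = 19.0 × 0.4058 = 7.711 Ω.

R_B ≈ 7.71 Ω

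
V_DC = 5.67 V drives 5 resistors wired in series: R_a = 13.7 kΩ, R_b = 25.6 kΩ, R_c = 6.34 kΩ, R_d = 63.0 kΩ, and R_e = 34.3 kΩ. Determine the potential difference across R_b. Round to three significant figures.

V ≈ 1.02 V

ΣR = 13.7 + 25.6 + 6.34 + 63.0 + 34.3 = 142.9 kΩ.
By the voltage-divider rule, V = 5.67 × 25.60/142.9 = 1.015 V.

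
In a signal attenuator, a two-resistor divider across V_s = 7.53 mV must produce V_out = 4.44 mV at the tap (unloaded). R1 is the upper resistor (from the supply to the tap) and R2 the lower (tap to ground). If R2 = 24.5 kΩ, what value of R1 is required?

R1 ≈ 17.1 kΩ

V_out/V_s = R2/(R1+R2) = 0.5896.
R1 = R2·(1/k − 1) = 24.5 × 0.6959 = 17.05 kΩ.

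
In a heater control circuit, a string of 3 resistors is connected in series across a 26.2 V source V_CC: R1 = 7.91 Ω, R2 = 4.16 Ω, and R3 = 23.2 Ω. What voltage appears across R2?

V ≈ 3.09 V

Series total: ΣR = 7.91 + 4.16 + 23.2 = 35.27 Ω.
V = V_CC · R/ΣR = 26.2 × 0.1179 = 3.090 V.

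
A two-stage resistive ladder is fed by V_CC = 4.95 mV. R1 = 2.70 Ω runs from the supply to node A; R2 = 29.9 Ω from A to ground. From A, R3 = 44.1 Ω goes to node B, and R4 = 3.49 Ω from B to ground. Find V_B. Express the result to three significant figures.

The second stage (R3 + R4 = 47.59 Ω) loads node A in parallel with R2.
R2 ‖ (R3+R4) = 18.36 Ω.
V_A = 4.95 × 18.36/(2.70 + 18.36) = 4.315 mV.
Then the unloaded second divider: V_B = V_A × R4/(R3+R4) = 4.315 × 0.07333 = 0.3165 mV.

V_B ≈ 0.316 mV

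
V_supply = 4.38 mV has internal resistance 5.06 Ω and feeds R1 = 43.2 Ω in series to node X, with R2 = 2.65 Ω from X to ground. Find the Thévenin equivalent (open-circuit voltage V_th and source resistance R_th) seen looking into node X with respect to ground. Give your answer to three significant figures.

R1' = 5.06 + 43.2 = 48.26 Ω (source resistance + R1).
Open-circuit (no load on X): V_th = V_supply · R2/(R1' + R2) = 4.38 × 2.65/(48.26 + 2.65) = 0.2280 mV.
Looking into X with the source shorted: R_th = R1'·R2/(R1'+R2) = 48.26 × 2.65/50.91 = 2.512 Ω.

V_th ≈ 0.228 mV, R_th ≈ 2.51 Ω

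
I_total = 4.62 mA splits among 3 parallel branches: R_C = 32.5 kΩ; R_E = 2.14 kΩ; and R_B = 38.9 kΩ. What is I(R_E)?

I ≈ 4.12 mA

Total conductance ΣG = 1/32.5 + 1/2.14 + 1/38.9 = 0.5238 (units of 1/kΩ).
By the current-divider rule, I = I_total · G_k/ΣG = 4.62 × 0.8922 = 4.122 mA.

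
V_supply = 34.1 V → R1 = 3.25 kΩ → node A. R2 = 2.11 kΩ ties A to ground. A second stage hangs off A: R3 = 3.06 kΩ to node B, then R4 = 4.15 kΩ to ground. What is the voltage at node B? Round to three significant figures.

V_B ≈ 6.56 V

Looking into the second stage from A: R3 + R4 = 7.210 kΩ appears in parallel with R2.
R2 ‖ (R3+R4) = 1.632 kΩ.
So V_A = 34.1 × 0.3343 = 11.40 V.
Then the unloaded second divider: V_B = V_A × R4/(R3+R4) = 11.40 × 0.5756 = 6.562 V.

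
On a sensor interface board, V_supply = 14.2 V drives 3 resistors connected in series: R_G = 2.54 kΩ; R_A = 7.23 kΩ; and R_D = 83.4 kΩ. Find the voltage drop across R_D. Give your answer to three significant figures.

Series total: ΣR = 2.54 + 7.23 + 83.4 = 93.17 kΩ.
V = V_supply · R/ΣR = 14.2 × 0.8951 = 12.71 V.

V ≈ 12.7 V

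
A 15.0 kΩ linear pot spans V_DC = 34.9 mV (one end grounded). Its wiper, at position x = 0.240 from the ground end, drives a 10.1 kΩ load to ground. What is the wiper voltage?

V_out ≈ 6.59 mV

Split the track: R_lower = x·R_p = 3.600 kΩ, R_upper = (1−x)·R_p = 11.40 kΩ.
(x·R_p) ‖ R_L = 2.654 kΩ.
V_out = 34.9 × 2.654/(11.40 + 2.654) = 6.591 mV.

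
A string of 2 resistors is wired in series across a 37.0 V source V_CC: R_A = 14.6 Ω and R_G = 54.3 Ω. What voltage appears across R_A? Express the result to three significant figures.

Series total: ΣR = 14.6 + 54.3 = 68.90 Ω.
Voltage divider: V = V_CC · (14.60 / 68.90) = 37.0 × 0.2119 = 7.840 V.

V ≈ 7.84 V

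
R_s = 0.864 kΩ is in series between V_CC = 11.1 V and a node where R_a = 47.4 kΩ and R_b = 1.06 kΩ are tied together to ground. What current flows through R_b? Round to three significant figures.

Parallel bank: R_p = 1/(1/47.4 + 1/1.06) = 1.037 kΩ.
Node voltage V_A = V_CC · R_p/(R_s + R_p) = 11.1 × 0.5455 = 6.055 V.
Branch current I = V_A/R_b = 6.055/1.06 = 5.712 mA.

I ≈ 5.71 mA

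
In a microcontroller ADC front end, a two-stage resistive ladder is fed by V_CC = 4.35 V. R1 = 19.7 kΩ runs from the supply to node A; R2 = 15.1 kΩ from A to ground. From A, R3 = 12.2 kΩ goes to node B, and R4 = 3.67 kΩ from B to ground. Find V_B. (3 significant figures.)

The second stage (R3 + R4 = 15.87 kΩ) loads node A in parallel with R2.
Effective lower resistance at A: R2 ‖ 15.87 = 7.738 kΩ.
First divider: V_A = V_CC · 7.738/(19.7 + 7.738) = 1.227 V.
Stage 2 is unloaded, so V_B = V_A · R4/(R3+R4) = 1.227 × 3.67/15.87 = 0.2837 V.

V_B ≈ 0.284 V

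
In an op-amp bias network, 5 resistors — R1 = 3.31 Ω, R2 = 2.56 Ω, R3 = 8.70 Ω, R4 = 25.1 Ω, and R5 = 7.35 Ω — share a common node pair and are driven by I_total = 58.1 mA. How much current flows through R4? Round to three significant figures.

ΣG = 1/3.31 + 1/2.56 + 1/8.70 + 1/25.1 + 1/7.35 = 0.9836.
Current divider: I(R4) = I_total · G_k/ΣG = 58.1 × (0.03984/0.9836) = 58.1 × 0.04051 = 2.353 mA.

I ≈ 2.35 mA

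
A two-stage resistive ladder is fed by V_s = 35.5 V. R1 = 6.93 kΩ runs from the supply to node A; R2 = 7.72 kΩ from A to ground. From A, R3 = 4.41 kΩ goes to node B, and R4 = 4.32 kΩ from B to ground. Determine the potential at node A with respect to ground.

Looking into the second stage from A: R3 + R4 = 8.730 kΩ appears in parallel with R2.
R2 ‖ (R3+R4) = 4.097 kΩ.
V_A = 35.5 × 4.097/(6.93 + 4.097) = 13.19 V.

V_A ≈ 13.2 V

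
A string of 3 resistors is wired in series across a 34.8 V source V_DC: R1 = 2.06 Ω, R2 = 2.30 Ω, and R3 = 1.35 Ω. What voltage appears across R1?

ΣR = 2.06 + 2.30 + 1.35 = 5.710 Ω.
By the voltage-divider rule, V = 34.8 × 2.060/5.710 = 12.55 V.

V ≈ 12.6 V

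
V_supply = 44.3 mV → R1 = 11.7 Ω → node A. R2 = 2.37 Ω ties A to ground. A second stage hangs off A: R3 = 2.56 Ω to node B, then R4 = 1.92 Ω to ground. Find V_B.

Node A sees R2 in parallel with the series input of stage 2, R3 + R4 = 4.480 Ω.
Effective lower resistance at A: R2 ‖ 4.480 = 1.550 Ω.
First divider: V_A = V_supply · 1.550/(11.7 + 1.550) = 5.182 mV.
Stage 2 is unloaded, so V_B = V_A · R4/(R3+R4) = 5.182 × 1.92/4.480 = 2.221 mV.

V_B ≈ 2.22 mV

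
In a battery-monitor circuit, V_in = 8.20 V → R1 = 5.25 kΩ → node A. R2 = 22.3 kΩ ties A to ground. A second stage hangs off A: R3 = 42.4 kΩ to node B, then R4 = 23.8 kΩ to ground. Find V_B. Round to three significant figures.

Node A sees R2 in parallel with the series input of stage 2, R3 + R4 = 66.20 kΩ.
R2 ‖ (R3+R4) = 16.68 kΩ.
So V_A = 8.20 × 0.7606 = 6.237 V.
V_B = V_A × 0.3595 = 2.242 V.

V_B ≈ 2.24 V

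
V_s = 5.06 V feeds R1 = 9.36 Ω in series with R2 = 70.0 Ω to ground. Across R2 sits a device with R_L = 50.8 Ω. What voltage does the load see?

The load sits in parallel with R2, giving an effective lower resistance R2' = R2·R_L/(R2+R_L) = 29.44 Ω.
Now apply the divider: V_out = 5.06 × 0.7587 = 3.839 V.

V_out ≈ 3.84 V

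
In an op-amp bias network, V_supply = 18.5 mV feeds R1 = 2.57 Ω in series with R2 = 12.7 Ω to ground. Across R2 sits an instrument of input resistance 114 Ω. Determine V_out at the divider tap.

V_out ≈ 15.1 mV

The load sits in parallel with R2, giving an effective lower resistance R2' = R2·R_L/(R2+R_L) = 11.43 Ω.
Now apply the divider: V_out = 18.5 × 0.8164 = 15.10 mV.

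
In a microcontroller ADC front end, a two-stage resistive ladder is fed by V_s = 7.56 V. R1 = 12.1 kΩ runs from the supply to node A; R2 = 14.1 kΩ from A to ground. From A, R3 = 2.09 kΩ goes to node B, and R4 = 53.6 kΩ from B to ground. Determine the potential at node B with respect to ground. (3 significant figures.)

The second stage (R3 + R4 = 55.69 kΩ) loads node A in parallel with R2.
R2 ‖ (R3+R4) = 11.25 kΩ.
First divider: V_A = V_s · 11.25/(12.1 + 11.25) = 3.643 V.
Stage 2 is unloaded, so V_B = V_A · R4/(R3+R4) = 3.643 × 53.6/55.69 = 3.506 V.

V_B ≈ 3.51 V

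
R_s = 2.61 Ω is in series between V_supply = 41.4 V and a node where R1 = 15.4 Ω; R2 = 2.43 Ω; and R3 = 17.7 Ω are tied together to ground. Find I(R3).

I ≈ 0.978 A

Combine the parallel branches: R_p = (1/15.4 + 1/2.43 + 1/17.7)⁻¹ = 1.876 Ω.
V_A by voltage divider: V_A = 41.4 × 1.876/(2.61 + 1.876) = 17.31 V.
I(R3) = V_A / R3 = 17.31/17.7 = 0.9782 A.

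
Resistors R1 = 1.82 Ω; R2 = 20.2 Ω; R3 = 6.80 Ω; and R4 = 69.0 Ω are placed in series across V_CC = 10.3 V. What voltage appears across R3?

V ≈ 0.716 V

ΣR = 1.82 + 20.2 + 6.80 + 69.0 = 97.82 Ω.
Voltage divider: V = V_CC · (6.800 / 97.82) = 10.3 × 0.06952 = 0.7160 V.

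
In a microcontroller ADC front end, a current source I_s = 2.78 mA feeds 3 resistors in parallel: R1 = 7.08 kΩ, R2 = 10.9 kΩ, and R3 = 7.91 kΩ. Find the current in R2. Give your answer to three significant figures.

ΣG = 1/7.08 + 1/10.9 + 1/7.91 = 0.3594.
R2 takes the fraction G_k/ΣG = 0.09174/0.3594 = 0.2553, so I = 2.78 × 0.2553 = 0.7096 mA.

I ≈ 0.710 mA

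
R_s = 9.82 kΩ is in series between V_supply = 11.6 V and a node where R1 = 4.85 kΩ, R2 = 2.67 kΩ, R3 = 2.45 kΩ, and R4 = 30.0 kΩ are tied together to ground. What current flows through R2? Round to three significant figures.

Combine the parallel branches: R_p = (1/4.85 + 1/2.67 + 1/2.45 + 1/30.0)⁻¹ = 0.9783 kΩ.
V_A by voltage divider: V_A = 11.6 × 0.9783/(9.82 + 0.9783) = 1.051 V.
I(R2) = V_A / R2 = 1.051/2.67 = 0.3936 mA.

I ≈ 0.394 mA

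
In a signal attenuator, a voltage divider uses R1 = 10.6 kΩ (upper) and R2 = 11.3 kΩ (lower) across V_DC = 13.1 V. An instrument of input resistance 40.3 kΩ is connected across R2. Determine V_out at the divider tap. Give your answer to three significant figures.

The load sits in parallel with R2, giving an effective lower resistance R2' = R2·R_L/(R2+R_L) = 8.825 kΩ.
Voltage divider with the loaded lower leg: V_out = 13.1 × 8.825/(10.6 + 8.825) = 13.1 × 0.4543 = 5.952 V.
(Unloaded it would be 6.76 V; the load pulls it down.)

V_out ≈ 5.95 V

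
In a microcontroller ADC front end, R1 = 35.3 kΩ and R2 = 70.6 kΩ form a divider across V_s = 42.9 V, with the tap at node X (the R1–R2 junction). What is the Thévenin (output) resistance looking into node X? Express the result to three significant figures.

R_th ≈ 23.5 kΩ

Zeroing V_s shorts the top of R1 to ground, so R_th = R1 ‖ R2 = 23.53 kΩ.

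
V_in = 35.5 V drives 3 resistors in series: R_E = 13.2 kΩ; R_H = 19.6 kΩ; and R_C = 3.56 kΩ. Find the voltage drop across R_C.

ΣR = 13.2 + 19.6 + 3.56 = 36.36 kΩ.
By the voltage-divider rule, V = 35.5 × 3.560/36.36 = 3.476 V.

V ≈ 3.48 V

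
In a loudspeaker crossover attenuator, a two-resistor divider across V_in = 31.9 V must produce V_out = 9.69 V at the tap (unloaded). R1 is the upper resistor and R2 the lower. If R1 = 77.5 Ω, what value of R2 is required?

The divider ratio is R2/(R1+R2) = 9.69/31.9 = 0.3038.
R2 = R1 · 0.3038/(1 − 0.3038) = 33.81 Ω.

R2 ≈ 33.8 Ω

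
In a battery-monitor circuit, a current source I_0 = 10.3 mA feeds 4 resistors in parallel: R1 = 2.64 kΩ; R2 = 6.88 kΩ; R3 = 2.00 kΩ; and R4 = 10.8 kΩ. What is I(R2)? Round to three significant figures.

Total conductance ΣG = 1/2.64 + 1/6.88 + 1/2.00 + 1/10.8 = 1.117 (units of 1/kΩ).
R2 takes the fraction G_k/ΣG = 0.1453/1.117 = 0.1302, so I = 10.3 × 0.1302 = 1.341 mA.

I ≈ 1.34 mA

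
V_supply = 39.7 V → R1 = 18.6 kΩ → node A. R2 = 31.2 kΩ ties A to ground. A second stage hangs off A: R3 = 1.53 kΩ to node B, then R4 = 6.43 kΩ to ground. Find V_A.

Looking into the second stage from A: R3 + R4 = 7.960 kΩ appears in parallel with R2.
R2 ‖ (R3+R4) = 6.342 kΩ.
First divider: V_A = V_supply · 6.342/(18.6 + 6.342) = 10.09 V.

V_A ≈ 10.1 V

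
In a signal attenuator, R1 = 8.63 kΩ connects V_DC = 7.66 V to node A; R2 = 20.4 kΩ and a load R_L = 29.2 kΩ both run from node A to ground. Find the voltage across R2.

V_out ≈ 4.46 V

The load sits in parallel with R2, giving an effective lower resistance R2' = R2·R_L/(R2+R_L) = 12.01 kΩ.
Now apply the divider: V_out = 7.66 × 0.5819 = 4.457 V.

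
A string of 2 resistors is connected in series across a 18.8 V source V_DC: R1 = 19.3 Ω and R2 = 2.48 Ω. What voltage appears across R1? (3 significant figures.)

ΣR = 19.3 + 2.48 = 21.78 Ω.
Voltage divider: V = V_DC · (19.30 / 21.78) = 18.8 × 0.8861 = 16.66 V.

V ≈ 16.7 V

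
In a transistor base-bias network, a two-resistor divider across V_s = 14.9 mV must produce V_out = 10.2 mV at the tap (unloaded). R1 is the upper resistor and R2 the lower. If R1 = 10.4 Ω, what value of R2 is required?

R2 ≈ 22.6 Ω

Required fraction k = V_out/V_s = 0.6846.
R2 = R1 · 0.6846/(1 − 0.6846) = 22.57 Ω.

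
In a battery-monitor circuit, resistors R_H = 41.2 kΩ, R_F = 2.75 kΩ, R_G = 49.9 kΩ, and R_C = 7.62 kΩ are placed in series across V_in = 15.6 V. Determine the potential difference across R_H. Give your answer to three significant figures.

Total series resistance ΣR = 41.2 + 2.75 + 49.9 + 7.62 = 101.5 kΩ.
V = V_in · R/ΣR = 15.6 × 0.4060 = 6.334 V.

V ≈ 6.33 V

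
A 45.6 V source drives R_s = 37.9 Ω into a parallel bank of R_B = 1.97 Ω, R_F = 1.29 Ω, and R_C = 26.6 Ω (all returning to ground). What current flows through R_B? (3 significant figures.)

I ≈ 0.453 A

Combine the parallel branches: R_p = (1/1.97 + 1/1.29 + 1/26.6)⁻¹ = 0.7573 Ω.
Node voltage V_A = V_supply · R_p/(R_s + R_p) = 45.6 × 0.01959 = 0.8934 V.
I(R_B) = V_A / R_B = 0.8934/1.97 = 0.4535 A.
(Equivalently: I_total = 1.180 A, then current-divider fraction G_k/ΣG = 0.3844.)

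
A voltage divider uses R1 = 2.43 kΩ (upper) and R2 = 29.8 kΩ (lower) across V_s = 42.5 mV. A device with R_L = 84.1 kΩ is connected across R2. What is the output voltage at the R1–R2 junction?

V_out ≈ 38.3 mV

First combine the lower leg with the load: R2 ‖ R_L = 22.00 kΩ.
Now apply the divider: V_out = 42.5 × 0.9005 = 38.27 mV.
(Unloaded it would be 39.3 mV; the load pulls it down.)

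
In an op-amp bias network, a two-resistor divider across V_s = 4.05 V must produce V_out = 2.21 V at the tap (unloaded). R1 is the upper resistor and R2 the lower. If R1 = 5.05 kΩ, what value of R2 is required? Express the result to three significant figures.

Required fraction k = V_out/V_s = 0.5457.
So R2 = R1 · V_out/(V_s − V_out) = 5.05 × 2.21/(4.05 − 2.21) = 5.05 × 1.201 = 6.065 kΩ.

R2 ≈ 6.07 kΩ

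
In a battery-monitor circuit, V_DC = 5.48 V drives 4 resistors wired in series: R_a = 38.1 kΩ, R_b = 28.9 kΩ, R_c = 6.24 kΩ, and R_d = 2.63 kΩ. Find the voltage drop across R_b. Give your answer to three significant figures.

Total series resistance ΣR = 38.1 + 28.9 + 6.24 + 2.63 = 75.87 kΩ.
By the voltage-divider rule, V = 5.48 × 28.90/75.87 = 2.087 V.

V ≈ 2.09 V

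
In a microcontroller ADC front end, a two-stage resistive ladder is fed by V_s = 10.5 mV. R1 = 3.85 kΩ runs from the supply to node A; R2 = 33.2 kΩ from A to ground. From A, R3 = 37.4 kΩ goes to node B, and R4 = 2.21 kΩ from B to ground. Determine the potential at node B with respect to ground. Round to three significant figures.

The second stage (R3 + R4 = 39.61 kΩ) loads node A in parallel with R2.
Effective lower resistance at A: R2 ‖ 39.61 = 18.06 kΩ.
V_A = 10.5 × 18.06/(3.85 + 18.06) = 8.655 mV.
Then the unloaded second divider: V_B = V_A × R4/(R3+R4) = 8.655 × 0.05579 = 0.4829 mV.

V_B ≈ 0.483 mV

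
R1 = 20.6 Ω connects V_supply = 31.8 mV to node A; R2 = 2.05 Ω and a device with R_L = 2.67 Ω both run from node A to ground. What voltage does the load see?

First combine the lower leg with the load: R2 ‖ R_L = 1.160 Ω.
Now apply the divider: V_out = 31.8 × 0.05329 = 1.695 mV.
(Unloaded it would be 2.88 mV; the load pulls it down.)

V_out ≈ 1.69 mV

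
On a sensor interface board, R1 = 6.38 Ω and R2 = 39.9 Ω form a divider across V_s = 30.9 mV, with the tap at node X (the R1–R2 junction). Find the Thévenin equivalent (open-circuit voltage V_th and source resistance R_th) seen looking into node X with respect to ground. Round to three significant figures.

With X open, the divider is unloaded: V_th = 30.9 × 39.9/46.28 = 26.64 mV.
Zeroing V_s shorts the top of R1 to ground, so R_th = R1 ‖ R2 = 5.500 Ω.

V_th ≈ 26.6 mV, R_th ≈ 5.50 Ω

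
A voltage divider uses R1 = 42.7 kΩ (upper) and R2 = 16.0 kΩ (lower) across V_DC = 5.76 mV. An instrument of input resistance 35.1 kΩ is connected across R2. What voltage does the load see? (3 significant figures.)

The load sits in parallel with R2, giving an effective lower resistance R2' = R2·R_L/(R2+R_L) = 10.99 kΩ.
Voltage divider with the loaded lower leg: V_out = 5.76 × 10.99/(42.7 + 10.99) = 5.76 × 0.2047 = 1.179 mV.

V_out ≈ 1.18 mV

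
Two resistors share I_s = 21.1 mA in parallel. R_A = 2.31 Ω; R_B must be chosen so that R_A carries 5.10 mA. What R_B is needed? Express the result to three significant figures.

R_B ≈ 0.736 Ω

Two-branch current divider: I_A = I_s · R_B/(R_A + R_B).
5.10/21.1 = R_B/(R_A + R_B) → R_B = R_A · (0.2417)/(1 − 0.2417) = 2.31 × 0.3187 = 0.7363 Ω.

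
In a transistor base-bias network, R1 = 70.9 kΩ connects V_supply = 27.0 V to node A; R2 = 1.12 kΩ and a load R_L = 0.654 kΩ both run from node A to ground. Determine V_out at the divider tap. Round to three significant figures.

V_out ≈ 0.156 V

The load sits in parallel with R2, giving an effective lower resistance R2' = R2·R_L/(R2+R_L) = 0.4129 kΩ.
Voltage divider with the loaded lower leg: V_out = 27.0 × 0.4129/(70.9 + 0.4129) = 27.0 × 0.005790 = 0.1563 V.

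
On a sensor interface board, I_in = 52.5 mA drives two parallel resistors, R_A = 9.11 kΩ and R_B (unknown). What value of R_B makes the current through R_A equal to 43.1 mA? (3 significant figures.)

Two-branch current divider: I_A = I_in · R_B/(R_A + R_B).
With f = 0.8210, R_B = R_A · f/(1−f) = 9.11 × 4.585 = 41.77 kΩ.

R_B ≈ 41.8 kΩ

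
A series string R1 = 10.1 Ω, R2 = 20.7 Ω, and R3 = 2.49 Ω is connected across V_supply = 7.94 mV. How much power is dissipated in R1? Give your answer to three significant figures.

The common current is I = 7.94/33.29 = 0.2385 mA.
V(R1) = I·R = 2.409 mV; P = V·I = 2.409 × 0.2385 = 0.5746 µW.

P ≈ 0.575 µW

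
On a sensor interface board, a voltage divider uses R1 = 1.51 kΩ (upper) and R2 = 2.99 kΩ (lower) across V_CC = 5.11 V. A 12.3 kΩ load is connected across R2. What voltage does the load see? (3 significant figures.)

First combine the lower leg with the load: R2 ‖ R_L = 2.405 kΩ.
Then V_out = V_CC · R2'/(R1 + R2') = 5.11 × 2.405/3.915 = 3.139 V.

V_out ≈ 3.14 V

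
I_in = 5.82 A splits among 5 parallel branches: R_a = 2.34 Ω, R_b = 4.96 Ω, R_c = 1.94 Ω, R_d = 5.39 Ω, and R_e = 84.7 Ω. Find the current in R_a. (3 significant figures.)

ΣG = 1/2.34 + 1/4.96 + 1/1.94 + 1/5.39 + 1/84.7 = 1.342.
Current divider: I(R_a) = I_in · G_k/ΣG = 5.82 × (0.4274/1.342) = 5.82 × 0.3185 = 1.854 A.

I ≈ 1.85 A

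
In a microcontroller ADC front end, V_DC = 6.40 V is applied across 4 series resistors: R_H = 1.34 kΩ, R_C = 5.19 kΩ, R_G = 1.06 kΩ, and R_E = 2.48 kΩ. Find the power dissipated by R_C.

P ≈ 2.10 mW

ΣR = 10.07 kΩ → I = 6.40/10.07 = 0.6356 mA.
P(R_C) = I²·R_C = (0.6356)² × 5.19 = 2.096 mW.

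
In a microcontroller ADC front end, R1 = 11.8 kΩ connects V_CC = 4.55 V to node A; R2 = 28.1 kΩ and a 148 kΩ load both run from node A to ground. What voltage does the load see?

V_out ≈ 3.03 V

First combine the lower leg with the load: R2 ‖ R_L = 23.62 kΩ.
Now apply the divider: V_out = 4.55 × 0.6668 = 3.034 V.
(Unloaded it would be 3.20 V; the load pulls it down.)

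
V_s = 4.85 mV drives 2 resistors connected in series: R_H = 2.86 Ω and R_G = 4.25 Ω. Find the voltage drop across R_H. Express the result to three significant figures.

V ≈ 1.95 mV

Total series resistance ΣR = 2.86 + 4.25 = 7.110 Ω.
V = V_s · R/ΣR = 4.85 × 0.4023 = 1.951 mV.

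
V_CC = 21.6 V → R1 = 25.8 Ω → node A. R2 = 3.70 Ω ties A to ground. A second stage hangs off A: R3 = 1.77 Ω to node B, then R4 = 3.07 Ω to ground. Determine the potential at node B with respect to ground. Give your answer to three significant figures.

Node A sees R2 in parallel with the series input of stage 2, R3 + R4 = 4.840 Ω.
Effective lower resistance at A: R2 ‖ 4.840 = 2.097 Ω.
First divider: V_A = V_CC · 2.097/(25.8 + 2.097) = 1.624 V.
V_B = V_A × 0.6343 = 1.030 V.

V_B ≈ 1.03 V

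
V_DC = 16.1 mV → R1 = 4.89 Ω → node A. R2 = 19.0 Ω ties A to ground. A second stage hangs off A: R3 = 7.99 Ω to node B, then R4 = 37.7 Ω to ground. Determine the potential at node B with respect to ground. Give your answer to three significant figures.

V_B ≈ 9.74 mV

The second stage (R3 + R4 = 45.69 Ω) loads node A in parallel with R2.
Effective lower resistance at A: R2 ‖ 45.69 = 13.42 Ω.
V_A = 16.1 × 13.42/(4.89 + 13.42) = 11.80 mV.
V_B = V_A × 0.8251 = 9.737 mV.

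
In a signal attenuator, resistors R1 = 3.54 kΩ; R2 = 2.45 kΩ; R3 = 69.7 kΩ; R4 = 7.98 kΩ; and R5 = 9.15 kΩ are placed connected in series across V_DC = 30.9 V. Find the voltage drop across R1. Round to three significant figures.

V ≈ 1.18 V

ΣR = 3.54 + 2.45 + 69.7 + 7.98 + 9.15 = 92.82 kΩ.
Voltage divider: V = V_DC · (3.540 / 92.82) = 30.9 × 0.03814 = 1.178 V.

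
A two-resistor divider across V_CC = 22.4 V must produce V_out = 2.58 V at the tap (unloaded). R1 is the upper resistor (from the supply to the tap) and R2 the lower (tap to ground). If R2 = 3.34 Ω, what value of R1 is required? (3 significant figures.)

The divider ratio is R2/(R1+R2) = 2.58/22.4 = 0.1152.
Rearranging, R1 = R2·(1−k)/k = 3.34 × 7.682 = 25.66 Ω.

R1 ≈ 25.7 Ω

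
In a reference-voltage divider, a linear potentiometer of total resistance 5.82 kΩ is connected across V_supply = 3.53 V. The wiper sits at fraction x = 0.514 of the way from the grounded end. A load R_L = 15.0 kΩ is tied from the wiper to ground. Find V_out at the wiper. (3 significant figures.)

V_out ≈ 1.65 V

Lower segment x·R_p = 2.991 kΩ; upper segment (1−x)·R_p = 2.829 kΩ.
Lower segment in parallel with the load: 2.991 ‖ 15.0 = 2.494 kΩ.
Then V_out = V_supply · 2.494/(2.829 + 2.494) = 1.654 V.
(Unloaded: V_out = x·V_supply = 1.81 V.)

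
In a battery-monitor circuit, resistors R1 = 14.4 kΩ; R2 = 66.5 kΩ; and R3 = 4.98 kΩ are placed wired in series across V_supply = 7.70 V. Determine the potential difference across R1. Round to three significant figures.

ΣR = 14.4 + 66.5 + 4.98 = 85.88 kΩ.
V = V_supply · R/ΣR = 7.70 × 0.1677 = 1.291 V.

V ≈ 1.29 V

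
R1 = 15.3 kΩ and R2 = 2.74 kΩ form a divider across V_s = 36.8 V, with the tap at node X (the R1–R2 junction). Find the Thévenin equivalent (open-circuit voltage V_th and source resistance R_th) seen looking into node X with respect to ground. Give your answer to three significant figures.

V_th ≈ 5.59 V, R_th ≈ 2.32 kΩ

Open-circuit (no load on X): V_th = V_s · R2/(R1 + R2) = 36.8 × 2.74/(15.30 + 2.74) = 5.589 V.
Looking into X with the source shorted: R_th = R1·R2/(R1+R2) = 15.30 × 2.74/18.04 = 2.324 kΩ.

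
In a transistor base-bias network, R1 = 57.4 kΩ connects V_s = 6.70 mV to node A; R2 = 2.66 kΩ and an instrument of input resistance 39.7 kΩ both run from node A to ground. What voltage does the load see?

V_out ≈ 0.279 mV

The load sits in parallel with R2, giving an effective lower resistance R2' = R2·R_L/(R2+R_L) = 2.493 kΩ.
Then V_out = V_s · R2'/(R1 + R2') = 6.70 × 2.493/59.89 = 0.2789 mV.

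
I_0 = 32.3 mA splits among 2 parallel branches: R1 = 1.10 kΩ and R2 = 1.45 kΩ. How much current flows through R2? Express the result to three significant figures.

With just two branches, the current splits inversely with resistance.
I(R2) = 32.3 × 1.10/(1.10 + 1.45) = 32.3 × 0.4314 = 13.93 mA.

I ≈ 13.9 mA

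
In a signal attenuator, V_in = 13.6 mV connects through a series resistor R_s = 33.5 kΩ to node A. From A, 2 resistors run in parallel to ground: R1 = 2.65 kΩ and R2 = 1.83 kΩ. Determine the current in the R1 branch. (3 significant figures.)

I ≈ 0.161 µA

Equivalent of the parallel group: R_p = 1.082 kΩ.
V_A = 13.6 × 1.082/34.58 = 0.4257 mV.
Branch current I = V_A/R1 = 0.4257/2.65 = 0.1606 µA.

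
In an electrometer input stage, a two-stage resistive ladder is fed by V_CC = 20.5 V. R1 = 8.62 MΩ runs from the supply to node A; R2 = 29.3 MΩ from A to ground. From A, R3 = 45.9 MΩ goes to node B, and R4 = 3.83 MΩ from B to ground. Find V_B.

V_B ≈ 1.08 V

The second stage (R3 + R4 = 49.73 MΩ) loads node A in parallel with R2.
Effective lower resistance at A: R2 ‖ 49.73 = 18.44 MΩ.
First divider: V_A = V_CC · 18.44/(8.62 + 18.44) = 13.97 V.
Stage 2 is unloaded, so V_B = V_A · R4/(R3+R4) = 13.97 × 3.83/49.73 = 1.076 V.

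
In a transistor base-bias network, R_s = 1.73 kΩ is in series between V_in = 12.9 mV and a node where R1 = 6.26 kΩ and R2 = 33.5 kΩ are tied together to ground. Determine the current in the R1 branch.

I ≈ 1.55 µA

Equivalent of the parallel group: R_p = 5.274 kΩ.
V_A = 12.9 × 5.274/7.004 = 9.714 mV.
Branch current I = V_A/R1 = 9.714/6.26 = 1.552 µA.
(Equivalently: I_total = 1.842 µA, then current-divider fraction G_k/ΣG = 0.8426.)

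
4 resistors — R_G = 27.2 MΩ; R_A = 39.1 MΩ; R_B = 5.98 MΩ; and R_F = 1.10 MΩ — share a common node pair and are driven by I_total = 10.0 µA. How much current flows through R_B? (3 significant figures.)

I ≈ 1.47 µA

ΣG = 1/27.2 + 1/39.1 + 1/5.98 + 1/1.10 = 1.139.
By the current-divider rule, I = I_total · G_k/ΣG = 10.0 × 0.1469 = 1.469 µA.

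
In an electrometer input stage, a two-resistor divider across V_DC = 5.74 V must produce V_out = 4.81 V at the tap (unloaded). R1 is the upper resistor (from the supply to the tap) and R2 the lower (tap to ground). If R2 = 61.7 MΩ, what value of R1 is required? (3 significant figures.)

R1 ≈ 11.9 MΩ

The divider ratio is R2/(R1+R2) = 4.81/5.74 = 0.8380.
Rearranging, R1 = R2·(1−k)/k = 61.7 × 0.1933 = 11.93 MΩ.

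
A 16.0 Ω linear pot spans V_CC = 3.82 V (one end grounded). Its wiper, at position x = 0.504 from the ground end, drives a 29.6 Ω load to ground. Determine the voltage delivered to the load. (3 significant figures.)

Lower segment x·R_p = 8.064 Ω; upper segment (1−x)·R_p = 7.936 Ω.
R_L loads the lower segment: effective lower R = 6.337 Ω.
Then V_out = V_CC · 6.337/(7.936 + 6.337) = 1.696 V.

V_out ≈ 1.70 V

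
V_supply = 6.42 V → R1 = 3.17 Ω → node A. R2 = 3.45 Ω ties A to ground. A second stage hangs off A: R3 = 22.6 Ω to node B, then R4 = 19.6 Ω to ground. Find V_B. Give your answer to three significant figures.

V_B ≈ 1.50 V

The second stage (R3 + R4 = 42.20 Ω) loads node A in parallel with R2.
Effective lower resistance at A: R2 ‖ 42.20 = 3.189 Ω.
First divider: V_A = V_supply · 3.189/(3.17 + 3.189) = 3.220 V.
Stage 2 is unloaded, so V_B = V_A · R4/(R3+R4) = 3.220 × 19.6/42.20 = 1.495 V.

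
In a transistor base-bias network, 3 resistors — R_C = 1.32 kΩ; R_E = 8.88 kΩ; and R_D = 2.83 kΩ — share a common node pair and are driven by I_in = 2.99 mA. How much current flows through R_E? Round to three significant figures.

I ≈ 0.275 mA

ΣG = 1/1.32 + 1/8.88 + 1/2.83 = 1.224.
By the current-divider rule, I = I_in · G_k/ΣG = 2.99 × 0.09204 = 0.2752 mA.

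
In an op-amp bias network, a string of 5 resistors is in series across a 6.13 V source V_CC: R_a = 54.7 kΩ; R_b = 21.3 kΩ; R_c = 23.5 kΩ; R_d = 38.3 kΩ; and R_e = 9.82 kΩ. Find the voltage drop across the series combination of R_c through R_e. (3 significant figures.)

V ≈ 2.97 V

Series total: ΣR = 54.7 + 21.3 + 23.5 + 38.3 + 9.82 = 147.6 kΩ.
R_{R_c..R_e} = 23.5 + 38.3 + 9.82 = 71.62 kΩ.
By the voltage-divider rule, V = 6.13 × 71.62/147.6 = 2.974 V.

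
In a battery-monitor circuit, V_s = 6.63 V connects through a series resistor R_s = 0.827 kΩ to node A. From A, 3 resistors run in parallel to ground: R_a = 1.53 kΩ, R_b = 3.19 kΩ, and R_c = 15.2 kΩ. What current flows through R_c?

I ≈ 0.235 mA

Combine the parallel branches: R_p = (1/1.53 + 1/3.19 + 1/15.2)⁻¹ = 0.9682 kΩ.
V_A by voltage divider: V_A = 6.63 × 0.9682/(0.827 + 0.9682) = 3.576 V.
Branch current I = V_A/R_c = 3.576/15.2 = 0.2352 mA.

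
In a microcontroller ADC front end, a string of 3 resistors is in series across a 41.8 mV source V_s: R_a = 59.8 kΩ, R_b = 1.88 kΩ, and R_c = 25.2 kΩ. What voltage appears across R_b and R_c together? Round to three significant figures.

V ≈ 13.0 mV

ΣR = 59.8 + 1.88 + 25.2 = 86.88 kΩ.
R_{R_b..R_c} = 1.88 + 25.2 = 27.08 kΩ.
V = V_s · R/ΣR = 41.8 × 0.3117 = 13.03 mV.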